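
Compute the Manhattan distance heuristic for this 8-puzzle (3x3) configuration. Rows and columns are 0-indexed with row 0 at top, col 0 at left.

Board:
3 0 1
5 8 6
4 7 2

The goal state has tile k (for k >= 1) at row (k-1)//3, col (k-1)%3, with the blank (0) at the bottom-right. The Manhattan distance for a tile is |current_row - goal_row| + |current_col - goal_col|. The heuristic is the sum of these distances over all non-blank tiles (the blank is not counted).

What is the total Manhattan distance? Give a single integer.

Tile 3: at (0,0), goal (0,2), distance |0-0|+|0-2| = 2
Tile 1: at (0,2), goal (0,0), distance |0-0|+|2-0| = 2
Tile 5: at (1,0), goal (1,1), distance |1-1|+|0-1| = 1
Tile 8: at (1,1), goal (2,1), distance |1-2|+|1-1| = 1
Tile 6: at (1,2), goal (1,2), distance |1-1|+|2-2| = 0
Tile 4: at (2,0), goal (1,0), distance |2-1|+|0-0| = 1
Tile 7: at (2,1), goal (2,0), distance |2-2|+|1-0| = 1
Tile 2: at (2,2), goal (0,1), distance |2-0|+|2-1| = 3
Sum: 2 + 2 + 1 + 1 + 0 + 1 + 1 + 3 = 11

Answer: 11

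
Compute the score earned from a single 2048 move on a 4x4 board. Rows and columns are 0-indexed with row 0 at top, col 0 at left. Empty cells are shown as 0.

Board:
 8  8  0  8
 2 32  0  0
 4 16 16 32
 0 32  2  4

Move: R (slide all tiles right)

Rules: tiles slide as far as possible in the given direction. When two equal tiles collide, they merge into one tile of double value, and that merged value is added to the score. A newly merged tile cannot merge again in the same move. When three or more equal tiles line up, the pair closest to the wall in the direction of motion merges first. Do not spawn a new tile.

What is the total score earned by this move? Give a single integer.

Slide right:
row 0: [8, 8, 0, 8] -> [0, 0, 8, 16]  score +16 (running 16)
row 1: [2, 32, 0, 0] -> [0, 0, 2, 32]  score +0 (running 16)
row 2: [4, 16, 16, 32] -> [0, 4, 32, 32]  score +32 (running 48)
row 3: [0, 32, 2, 4] -> [0, 32, 2, 4]  score +0 (running 48)
Board after move:
 0  0  8 16
 0  0  2 32
 0  4 32 32
 0 32  2  4

Answer: 48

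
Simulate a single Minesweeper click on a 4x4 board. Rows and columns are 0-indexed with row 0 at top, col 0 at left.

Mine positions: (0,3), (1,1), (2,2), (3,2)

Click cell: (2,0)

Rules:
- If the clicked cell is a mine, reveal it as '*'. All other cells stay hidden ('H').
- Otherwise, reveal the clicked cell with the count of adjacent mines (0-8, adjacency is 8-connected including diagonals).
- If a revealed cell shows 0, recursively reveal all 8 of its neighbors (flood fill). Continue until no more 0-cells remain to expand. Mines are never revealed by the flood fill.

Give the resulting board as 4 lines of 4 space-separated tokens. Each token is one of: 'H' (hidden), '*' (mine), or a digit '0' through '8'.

H H H H
H H H H
1 H H H
H H H H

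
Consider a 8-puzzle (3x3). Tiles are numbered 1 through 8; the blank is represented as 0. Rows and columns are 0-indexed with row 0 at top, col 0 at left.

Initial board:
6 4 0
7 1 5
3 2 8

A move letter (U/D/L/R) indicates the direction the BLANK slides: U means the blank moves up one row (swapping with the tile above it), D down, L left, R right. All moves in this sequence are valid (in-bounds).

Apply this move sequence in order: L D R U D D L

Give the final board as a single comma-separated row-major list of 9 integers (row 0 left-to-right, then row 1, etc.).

Answer: 6, 1, 4, 7, 5, 8, 3, 0, 2

Derivation:
After move 1 (L):
6 0 4
7 1 5
3 2 8

After move 2 (D):
6 1 4
7 0 5
3 2 8

After move 3 (R):
6 1 4
7 5 0
3 2 8

After move 4 (U):
6 1 0
7 5 4
3 2 8

After move 5 (D):
6 1 4
7 5 0
3 2 8

After move 6 (D):
6 1 4
7 5 8
3 2 0

After move 7 (L):
6 1 4
7 5 8
3 0 2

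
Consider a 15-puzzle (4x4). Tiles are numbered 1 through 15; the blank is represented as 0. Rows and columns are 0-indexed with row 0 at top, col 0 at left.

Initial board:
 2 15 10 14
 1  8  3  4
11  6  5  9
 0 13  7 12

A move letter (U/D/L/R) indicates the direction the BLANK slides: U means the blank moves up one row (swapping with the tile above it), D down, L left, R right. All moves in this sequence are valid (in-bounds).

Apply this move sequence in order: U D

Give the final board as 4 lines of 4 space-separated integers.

After move 1 (U):
 2 15 10 14
 1  8  3  4
 0  6  5  9
11 13  7 12

After move 2 (D):
 2 15 10 14
 1  8  3  4
11  6  5  9
 0 13  7 12

Answer:  2 15 10 14
 1  8  3  4
11  6  5  9
 0 13  7 12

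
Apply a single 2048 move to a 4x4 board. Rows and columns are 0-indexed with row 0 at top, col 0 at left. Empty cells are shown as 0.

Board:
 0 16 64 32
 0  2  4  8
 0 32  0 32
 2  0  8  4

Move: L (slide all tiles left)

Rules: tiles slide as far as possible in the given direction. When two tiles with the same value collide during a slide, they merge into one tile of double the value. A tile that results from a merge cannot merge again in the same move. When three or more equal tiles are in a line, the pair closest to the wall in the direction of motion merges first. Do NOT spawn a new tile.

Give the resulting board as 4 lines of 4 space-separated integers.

Slide left:
row 0: [0, 16, 64, 32] -> [16, 64, 32, 0]
row 1: [0, 2, 4, 8] -> [2, 4, 8, 0]
row 2: [0, 32, 0, 32] -> [64, 0, 0, 0]
row 3: [2, 0, 8, 4] -> [2, 8, 4, 0]

Answer: 16 64 32  0
 2  4  8  0
64  0  0  0
 2  8  4  0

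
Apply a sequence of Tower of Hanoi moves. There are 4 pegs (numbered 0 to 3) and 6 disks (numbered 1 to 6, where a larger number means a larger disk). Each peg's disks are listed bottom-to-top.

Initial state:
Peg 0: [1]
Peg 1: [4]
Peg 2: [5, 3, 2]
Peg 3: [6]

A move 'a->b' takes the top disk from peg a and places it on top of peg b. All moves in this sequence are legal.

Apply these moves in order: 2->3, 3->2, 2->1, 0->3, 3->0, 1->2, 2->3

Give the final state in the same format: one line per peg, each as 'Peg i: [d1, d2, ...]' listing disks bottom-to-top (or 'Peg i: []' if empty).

Answer: Peg 0: [1]
Peg 1: [4]
Peg 2: [5, 3]
Peg 3: [6, 2]

Derivation:
After move 1 (2->3):
Peg 0: [1]
Peg 1: [4]
Peg 2: [5, 3]
Peg 3: [6, 2]

After move 2 (3->2):
Peg 0: [1]
Peg 1: [4]
Peg 2: [5, 3, 2]
Peg 3: [6]

After move 3 (2->1):
Peg 0: [1]
Peg 1: [4, 2]
Peg 2: [5, 3]
Peg 3: [6]

After move 4 (0->3):
Peg 0: []
Peg 1: [4, 2]
Peg 2: [5, 3]
Peg 3: [6, 1]

After move 5 (3->0):
Peg 0: [1]
Peg 1: [4, 2]
Peg 2: [5, 3]
Peg 3: [6]

After move 6 (1->2):
Peg 0: [1]
Peg 1: [4]
Peg 2: [5, 3, 2]
Peg 3: [6]

After move 7 (2->3):
Peg 0: [1]
Peg 1: [4]
Peg 2: [5, 3]
Peg 3: [6, 2]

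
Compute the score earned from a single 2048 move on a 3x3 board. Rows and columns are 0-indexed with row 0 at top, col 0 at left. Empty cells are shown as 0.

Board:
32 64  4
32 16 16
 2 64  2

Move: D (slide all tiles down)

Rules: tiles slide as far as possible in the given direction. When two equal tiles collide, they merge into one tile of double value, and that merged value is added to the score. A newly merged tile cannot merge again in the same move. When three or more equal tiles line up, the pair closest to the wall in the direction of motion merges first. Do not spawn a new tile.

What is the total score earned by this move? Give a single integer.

Answer: 64

Derivation:
Slide down:
col 0: [32, 32, 2] -> [0, 64, 2]  score +64 (running 64)
col 1: [64, 16, 64] -> [64, 16, 64]  score +0 (running 64)
col 2: [4, 16, 2] -> [4, 16, 2]  score +0 (running 64)
Board after move:
 0 64  4
64 16 16
 2 64  2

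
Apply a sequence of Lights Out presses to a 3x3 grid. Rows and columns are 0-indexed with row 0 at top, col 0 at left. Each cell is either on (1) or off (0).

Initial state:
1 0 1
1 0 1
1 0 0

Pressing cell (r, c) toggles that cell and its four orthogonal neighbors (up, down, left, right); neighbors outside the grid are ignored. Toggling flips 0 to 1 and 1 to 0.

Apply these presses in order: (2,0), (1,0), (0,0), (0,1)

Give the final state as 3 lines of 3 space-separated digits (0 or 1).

After press 1 at (2,0):
1 0 1
0 0 1
0 1 0

After press 2 at (1,0):
0 0 1
1 1 1
1 1 0

After press 3 at (0,0):
1 1 1
0 1 1
1 1 0

After press 4 at (0,1):
0 0 0
0 0 1
1 1 0

Answer: 0 0 0
0 0 1
1 1 0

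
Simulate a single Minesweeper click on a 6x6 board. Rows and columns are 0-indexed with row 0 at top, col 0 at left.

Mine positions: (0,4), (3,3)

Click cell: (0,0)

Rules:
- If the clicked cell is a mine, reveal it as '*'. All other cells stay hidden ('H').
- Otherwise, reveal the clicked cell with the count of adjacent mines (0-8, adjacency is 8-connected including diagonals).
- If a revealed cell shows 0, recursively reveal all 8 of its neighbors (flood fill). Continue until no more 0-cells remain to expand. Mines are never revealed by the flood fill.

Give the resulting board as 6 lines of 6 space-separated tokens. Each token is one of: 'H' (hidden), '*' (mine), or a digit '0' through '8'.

0 0 0 1 H H
0 0 0 1 1 1
0 0 1 1 1 0
0 0 1 H 1 0
0 0 1 1 1 0
0 0 0 0 0 0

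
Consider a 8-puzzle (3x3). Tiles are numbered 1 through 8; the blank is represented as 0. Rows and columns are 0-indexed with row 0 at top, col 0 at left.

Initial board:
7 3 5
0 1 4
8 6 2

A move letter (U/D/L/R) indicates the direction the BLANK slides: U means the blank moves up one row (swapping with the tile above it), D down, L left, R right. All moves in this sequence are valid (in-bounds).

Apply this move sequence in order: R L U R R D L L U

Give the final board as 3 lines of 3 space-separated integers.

After move 1 (R):
7 3 5
1 0 4
8 6 2

After move 2 (L):
7 3 5
0 1 4
8 6 2

After move 3 (U):
0 3 5
7 1 4
8 6 2

After move 4 (R):
3 0 5
7 1 4
8 6 2

After move 5 (R):
3 5 0
7 1 4
8 6 2

After move 6 (D):
3 5 4
7 1 0
8 6 2

After move 7 (L):
3 5 4
7 0 1
8 6 2

After move 8 (L):
3 5 4
0 7 1
8 6 2

After move 9 (U):
0 5 4
3 7 1
8 6 2

Answer: 0 5 4
3 7 1
8 6 2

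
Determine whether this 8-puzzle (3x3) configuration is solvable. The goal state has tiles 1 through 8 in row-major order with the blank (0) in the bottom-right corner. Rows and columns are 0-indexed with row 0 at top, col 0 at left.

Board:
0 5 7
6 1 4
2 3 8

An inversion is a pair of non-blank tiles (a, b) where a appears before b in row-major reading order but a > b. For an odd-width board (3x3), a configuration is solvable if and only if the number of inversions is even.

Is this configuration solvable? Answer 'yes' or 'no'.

Answer: no

Derivation:
Inversions (pairs i<j in row-major order where tile[i] > tile[j] > 0): 15
15 is odd, so the puzzle is not solvable.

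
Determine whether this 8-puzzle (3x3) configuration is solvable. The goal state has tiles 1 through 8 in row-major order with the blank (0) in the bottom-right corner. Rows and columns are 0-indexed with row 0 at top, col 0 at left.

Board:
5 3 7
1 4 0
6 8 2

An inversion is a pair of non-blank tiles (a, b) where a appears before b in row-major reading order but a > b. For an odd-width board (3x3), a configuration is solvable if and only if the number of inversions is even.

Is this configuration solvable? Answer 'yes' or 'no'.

Answer: no

Derivation:
Inversions (pairs i<j in row-major order where tile[i] > tile[j] > 0): 13
13 is odd, so the puzzle is not solvable.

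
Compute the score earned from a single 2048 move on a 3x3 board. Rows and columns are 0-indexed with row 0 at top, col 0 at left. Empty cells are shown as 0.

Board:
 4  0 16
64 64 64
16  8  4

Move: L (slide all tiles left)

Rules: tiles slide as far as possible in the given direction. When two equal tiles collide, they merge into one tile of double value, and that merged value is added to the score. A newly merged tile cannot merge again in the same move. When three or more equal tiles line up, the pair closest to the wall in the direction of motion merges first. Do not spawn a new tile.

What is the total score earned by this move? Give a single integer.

Slide left:
row 0: [4, 0, 16] -> [4, 16, 0]  score +0 (running 0)
row 1: [64, 64, 64] -> [128, 64, 0]  score +128 (running 128)
row 2: [16, 8, 4] -> [16, 8, 4]  score +0 (running 128)
Board after move:
  4  16   0
128  64   0
 16   8   4

Answer: 128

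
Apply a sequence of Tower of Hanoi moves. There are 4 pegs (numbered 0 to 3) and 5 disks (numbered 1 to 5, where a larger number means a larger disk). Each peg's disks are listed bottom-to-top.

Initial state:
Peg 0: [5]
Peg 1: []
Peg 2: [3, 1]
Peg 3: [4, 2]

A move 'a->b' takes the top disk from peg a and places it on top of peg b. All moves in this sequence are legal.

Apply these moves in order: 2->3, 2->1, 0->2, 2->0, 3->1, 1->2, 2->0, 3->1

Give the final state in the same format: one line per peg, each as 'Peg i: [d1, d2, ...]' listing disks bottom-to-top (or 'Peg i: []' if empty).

After move 1 (2->3):
Peg 0: [5]
Peg 1: []
Peg 2: [3]
Peg 3: [4, 2, 1]

After move 2 (2->1):
Peg 0: [5]
Peg 1: [3]
Peg 2: []
Peg 3: [4, 2, 1]

After move 3 (0->2):
Peg 0: []
Peg 1: [3]
Peg 2: [5]
Peg 3: [4, 2, 1]

After move 4 (2->0):
Peg 0: [5]
Peg 1: [3]
Peg 2: []
Peg 3: [4, 2, 1]

After move 5 (3->1):
Peg 0: [5]
Peg 1: [3, 1]
Peg 2: []
Peg 3: [4, 2]

After move 6 (1->2):
Peg 0: [5]
Peg 1: [3]
Peg 2: [1]
Peg 3: [4, 2]

After move 7 (2->0):
Peg 0: [5, 1]
Peg 1: [3]
Peg 2: []
Peg 3: [4, 2]

After move 8 (3->1):
Peg 0: [5, 1]
Peg 1: [3, 2]
Peg 2: []
Peg 3: [4]

Answer: Peg 0: [5, 1]
Peg 1: [3, 2]
Peg 2: []
Peg 3: [4]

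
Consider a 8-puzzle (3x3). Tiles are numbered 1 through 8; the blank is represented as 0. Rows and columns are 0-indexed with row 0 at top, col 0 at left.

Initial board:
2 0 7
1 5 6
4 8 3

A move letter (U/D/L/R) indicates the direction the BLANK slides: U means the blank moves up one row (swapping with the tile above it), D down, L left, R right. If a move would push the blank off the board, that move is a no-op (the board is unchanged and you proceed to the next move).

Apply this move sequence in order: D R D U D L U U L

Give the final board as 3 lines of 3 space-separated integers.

After move 1 (D):
2 5 7
1 0 6
4 8 3

After move 2 (R):
2 5 7
1 6 0
4 8 3

After move 3 (D):
2 5 7
1 6 3
4 8 0

After move 4 (U):
2 5 7
1 6 0
4 8 3

After move 5 (D):
2 5 7
1 6 3
4 8 0

After move 6 (L):
2 5 7
1 6 3
4 0 8

After move 7 (U):
2 5 7
1 0 3
4 6 8

After move 8 (U):
2 0 7
1 5 3
4 6 8

After move 9 (L):
0 2 7
1 5 3
4 6 8

Answer: 0 2 7
1 5 3
4 6 8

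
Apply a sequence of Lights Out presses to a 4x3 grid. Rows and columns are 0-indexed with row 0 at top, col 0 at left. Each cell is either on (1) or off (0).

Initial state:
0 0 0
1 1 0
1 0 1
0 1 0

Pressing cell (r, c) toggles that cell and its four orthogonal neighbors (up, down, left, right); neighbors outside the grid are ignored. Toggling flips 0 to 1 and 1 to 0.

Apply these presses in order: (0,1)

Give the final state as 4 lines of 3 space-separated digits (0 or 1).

After press 1 at (0,1):
1 1 1
1 0 0
1 0 1
0 1 0

Answer: 1 1 1
1 0 0
1 0 1
0 1 0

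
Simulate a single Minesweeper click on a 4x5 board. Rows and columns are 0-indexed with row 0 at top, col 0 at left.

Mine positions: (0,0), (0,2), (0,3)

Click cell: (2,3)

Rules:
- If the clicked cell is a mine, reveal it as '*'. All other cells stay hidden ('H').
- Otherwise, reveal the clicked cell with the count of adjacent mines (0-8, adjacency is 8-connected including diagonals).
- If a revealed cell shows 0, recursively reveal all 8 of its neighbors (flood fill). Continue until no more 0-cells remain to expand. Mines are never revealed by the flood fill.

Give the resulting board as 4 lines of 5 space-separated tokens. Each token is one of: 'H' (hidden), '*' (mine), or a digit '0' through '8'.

H H H H H
1 2 2 2 1
0 0 0 0 0
0 0 0 0 0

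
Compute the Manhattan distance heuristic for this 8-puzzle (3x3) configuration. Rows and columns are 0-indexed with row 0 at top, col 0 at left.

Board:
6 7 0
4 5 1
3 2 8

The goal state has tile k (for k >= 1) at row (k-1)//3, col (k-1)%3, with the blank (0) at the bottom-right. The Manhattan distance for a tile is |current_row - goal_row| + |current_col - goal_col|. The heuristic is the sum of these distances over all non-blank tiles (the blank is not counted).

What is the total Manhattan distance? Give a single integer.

Answer: 16

Derivation:
Tile 6: at (0,0), goal (1,2), distance |0-1|+|0-2| = 3
Tile 7: at (0,1), goal (2,0), distance |0-2|+|1-0| = 3
Tile 4: at (1,0), goal (1,0), distance |1-1|+|0-0| = 0
Tile 5: at (1,1), goal (1,1), distance |1-1|+|1-1| = 0
Tile 1: at (1,2), goal (0,0), distance |1-0|+|2-0| = 3
Tile 3: at (2,0), goal (0,2), distance |2-0|+|0-2| = 4
Tile 2: at (2,1), goal (0,1), distance |2-0|+|1-1| = 2
Tile 8: at (2,2), goal (2,1), distance |2-2|+|2-1| = 1
Sum: 3 + 3 + 0 + 0 + 3 + 4 + 2 + 1 = 16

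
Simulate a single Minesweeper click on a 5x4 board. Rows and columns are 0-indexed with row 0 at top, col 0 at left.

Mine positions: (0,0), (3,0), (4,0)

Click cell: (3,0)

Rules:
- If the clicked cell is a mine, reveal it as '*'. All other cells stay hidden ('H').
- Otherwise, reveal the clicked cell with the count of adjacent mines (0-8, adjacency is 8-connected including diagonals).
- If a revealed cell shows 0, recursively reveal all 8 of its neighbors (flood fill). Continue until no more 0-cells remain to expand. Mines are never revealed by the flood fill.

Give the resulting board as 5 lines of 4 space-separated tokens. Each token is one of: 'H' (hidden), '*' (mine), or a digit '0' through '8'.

H H H H
H H H H
H H H H
* H H H
H H H H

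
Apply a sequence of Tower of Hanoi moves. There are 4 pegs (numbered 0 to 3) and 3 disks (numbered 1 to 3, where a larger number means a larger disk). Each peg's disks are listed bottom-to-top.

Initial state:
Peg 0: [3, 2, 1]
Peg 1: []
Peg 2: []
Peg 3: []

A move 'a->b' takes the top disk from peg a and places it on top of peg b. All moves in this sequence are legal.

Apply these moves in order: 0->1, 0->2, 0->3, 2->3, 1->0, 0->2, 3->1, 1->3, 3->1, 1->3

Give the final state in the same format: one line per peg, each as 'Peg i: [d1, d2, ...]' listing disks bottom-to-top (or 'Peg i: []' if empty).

Answer: Peg 0: []
Peg 1: []
Peg 2: [1]
Peg 3: [3, 2]

Derivation:
After move 1 (0->1):
Peg 0: [3, 2]
Peg 1: [1]
Peg 2: []
Peg 3: []

After move 2 (0->2):
Peg 0: [3]
Peg 1: [1]
Peg 2: [2]
Peg 3: []

After move 3 (0->3):
Peg 0: []
Peg 1: [1]
Peg 2: [2]
Peg 3: [3]

After move 4 (2->3):
Peg 0: []
Peg 1: [1]
Peg 2: []
Peg 3: [3, 2]

After move 5 (1->0):
Peg 0: [1]
Peg 1: []
Peg 2: []
Peg 3: [3, 2]

After move 6 (0->2):
Peg 0: []
Peg 1: []
Peg 2: [1]
Peg 3: [3, 2]

After move 7 (3->1):
Peg 0: []
Peg 1: [2]
Peg 2: [1]
Peg 3: [3]

After move 8 (1->3):
Peg 0: []
Peg 1: []
Peg 2: [1]
Peg 3: [3, 2]

After move 9 (3->1):
Peg 0: []
Peg 1: [2]
Peg 2: [1]
Peg 3: [3]

After move 10 (1->3):
Peg 0: []
Peg 1: []
Peg 2: [1]
Peg 3: [3, 2]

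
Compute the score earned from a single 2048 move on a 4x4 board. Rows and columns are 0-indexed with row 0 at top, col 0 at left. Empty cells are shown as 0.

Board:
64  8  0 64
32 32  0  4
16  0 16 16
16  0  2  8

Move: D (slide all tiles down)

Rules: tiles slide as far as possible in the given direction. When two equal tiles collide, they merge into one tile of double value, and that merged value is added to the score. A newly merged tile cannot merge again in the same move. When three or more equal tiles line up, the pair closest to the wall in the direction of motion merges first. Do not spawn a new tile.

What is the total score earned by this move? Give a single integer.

Slide down:
col 0: [64, 32, 16, 16] -> [0, 64, 32, 32]  score +32 (running 32)
col 1: [8, 32, 0, 0] -> [0, 0, 8, 32]  score +0 (running 32)
col 2: [0, 0, 16, 2] -> [0, 0, 16, 2]  score +0 (running 32)
col 3: [64, 4, 16, 8] -> [64, 4, 16, 8]  score +0 (running 32)
Board after move:
 0  0  0 64
64  0  0  4
32  8 16 16
32 32  2  8

Answer: 32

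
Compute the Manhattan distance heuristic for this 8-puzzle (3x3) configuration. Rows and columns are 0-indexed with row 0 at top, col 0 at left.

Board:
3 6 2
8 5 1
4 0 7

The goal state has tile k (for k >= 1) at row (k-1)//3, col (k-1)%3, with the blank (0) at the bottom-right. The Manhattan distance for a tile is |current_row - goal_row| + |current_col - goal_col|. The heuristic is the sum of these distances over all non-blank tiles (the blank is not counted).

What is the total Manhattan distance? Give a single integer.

Answer: 13

Derivation:
Tile 3: (0,0)->(0,2) = 2
Tile 6: (0,1)->(1,2) = 2
Tile 2: (0,2)->(0,1) = 1
Tile 8: (1,0)->(2,1) = 2
Tile 5: (1,1)->(1,1) = 0
Tile 1: (1,2)->(0,0) = 3
Tile 4: (2,0)->(1,0) = 1
Tile 7: (2,2)->(2,0) = 2
Sum: 2 + 2 + 1 + 2 + 0 + 3 + 1 + 2 = 13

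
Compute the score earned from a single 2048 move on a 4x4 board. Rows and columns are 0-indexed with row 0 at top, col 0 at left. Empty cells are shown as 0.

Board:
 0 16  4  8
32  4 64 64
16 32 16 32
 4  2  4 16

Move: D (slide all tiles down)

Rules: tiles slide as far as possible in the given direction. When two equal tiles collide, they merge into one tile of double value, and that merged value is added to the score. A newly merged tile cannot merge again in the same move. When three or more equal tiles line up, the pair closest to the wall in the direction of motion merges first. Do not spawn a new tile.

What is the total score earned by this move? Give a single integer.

Answer: 0

Derivation:
Slide down:
col 0: [0, 32, 16, 4] -> [0, 32, 16, 4]  score +0 (running 0)
col 1: [16, 4, 32, 2] -> [16, 4, 32, 2]  score +0 (running 0)
col 2: [4, 64, 16, 4] -> [4, 64, 16, 4]  score +0 (running 0)
col 3: [8, 64, 32, 16] -> [8, 64, 32, 16]  score +0 (running 0)
Board after move:
 0 16  4  8
32  4 64 64
16 32 16 32
 4  2  4 16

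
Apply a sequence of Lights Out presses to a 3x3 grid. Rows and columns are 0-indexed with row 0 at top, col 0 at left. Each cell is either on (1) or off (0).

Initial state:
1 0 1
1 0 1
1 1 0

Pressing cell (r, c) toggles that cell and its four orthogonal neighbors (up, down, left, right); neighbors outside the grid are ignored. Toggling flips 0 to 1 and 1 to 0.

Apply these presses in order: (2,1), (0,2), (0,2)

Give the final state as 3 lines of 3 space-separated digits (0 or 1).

After press 1 at (2,1):
1 0 1
1 1 1
0 0 1

After press 2 at (0,2):
1 1 0
1 1 0
0 0 1

After press 3 at (0,2):
1 0 1
1 1 1
0 0 1

Answer: 1 0 1
1 1 1
0 0 1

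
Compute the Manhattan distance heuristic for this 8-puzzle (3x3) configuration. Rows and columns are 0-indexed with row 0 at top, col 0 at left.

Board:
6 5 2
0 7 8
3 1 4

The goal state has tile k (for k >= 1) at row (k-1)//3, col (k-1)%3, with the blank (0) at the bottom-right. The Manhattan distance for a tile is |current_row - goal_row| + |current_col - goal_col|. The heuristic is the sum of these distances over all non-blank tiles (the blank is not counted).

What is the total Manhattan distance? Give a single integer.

Answer: 19

Derivation:
Tile 6: (0,0)->(1,2) = 3
Tile 5: (0,1)->(1,1) = 1
Tile 2: (0,2)->(0,1) = 1
Tile 7: (1,1)->(2,0) = 2
Tile 8: (1,2)->(2,1) = 2
Tile 3: (2,0)->(0,2) = 4
Tile 1: (2,1)->(0,0) = 3
Tile 4: (2,2)->(1,0) = 3
Sum: 3 + 1 + 1 + 2 + 2 + 4 + 3 + 3 = 19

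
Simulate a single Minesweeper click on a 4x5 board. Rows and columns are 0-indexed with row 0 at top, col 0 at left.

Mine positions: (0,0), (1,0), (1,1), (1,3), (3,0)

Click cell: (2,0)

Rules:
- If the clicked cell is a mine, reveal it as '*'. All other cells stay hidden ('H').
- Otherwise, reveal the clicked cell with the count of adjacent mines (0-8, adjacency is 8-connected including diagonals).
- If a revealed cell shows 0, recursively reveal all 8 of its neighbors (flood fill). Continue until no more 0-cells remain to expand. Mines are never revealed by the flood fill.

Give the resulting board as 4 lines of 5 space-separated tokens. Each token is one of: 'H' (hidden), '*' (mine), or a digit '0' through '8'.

H H H H H
H H H H H
3 H H H H
H H H H H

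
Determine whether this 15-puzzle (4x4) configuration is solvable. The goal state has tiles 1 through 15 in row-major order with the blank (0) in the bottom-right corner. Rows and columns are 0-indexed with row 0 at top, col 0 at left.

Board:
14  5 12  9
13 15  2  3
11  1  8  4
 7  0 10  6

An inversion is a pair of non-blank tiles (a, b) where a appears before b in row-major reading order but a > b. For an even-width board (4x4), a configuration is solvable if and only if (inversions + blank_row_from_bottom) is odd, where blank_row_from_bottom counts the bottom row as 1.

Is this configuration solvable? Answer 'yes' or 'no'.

Inversions: 65
Blank is in row 3 (0-indexed from top), which is row 1 counting from the bottom (bottom = 1).
65 + 1 = 66, which is even, so the puzzle is not solvable.

Answer: no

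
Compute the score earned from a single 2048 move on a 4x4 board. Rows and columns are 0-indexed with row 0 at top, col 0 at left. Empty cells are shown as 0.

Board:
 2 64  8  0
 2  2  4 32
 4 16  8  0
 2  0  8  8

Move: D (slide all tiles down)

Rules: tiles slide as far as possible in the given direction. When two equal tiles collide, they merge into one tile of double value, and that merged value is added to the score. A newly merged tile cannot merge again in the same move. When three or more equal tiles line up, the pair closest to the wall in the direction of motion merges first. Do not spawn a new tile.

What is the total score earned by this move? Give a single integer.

Answer: 20

Derivation:
Slide down:
col 0: [2, 2, 4, 2] -> [0, 4, 4, 2]  score +4 (running 4)
col 1: [64, 2, 16, 0] -> [0, 64, 2, 16]  score +0 (running 4)
col 2: [8, 4, 8, 8] -> [0, 8, 4, 16]  score +16 (running 20)
col 3: [0, 32, 0, 8] -> [0, 0, 32, 8]  score +0 (running 20)
Board after move:
 0  0  0  0
 4 64  8  0
 4  2  4 32
 2 16 16  8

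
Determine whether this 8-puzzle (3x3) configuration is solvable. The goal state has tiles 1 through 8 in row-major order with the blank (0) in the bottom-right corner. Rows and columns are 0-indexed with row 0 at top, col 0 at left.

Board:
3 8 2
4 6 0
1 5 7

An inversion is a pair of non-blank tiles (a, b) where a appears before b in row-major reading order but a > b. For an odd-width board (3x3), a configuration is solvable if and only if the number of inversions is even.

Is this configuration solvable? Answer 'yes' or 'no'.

Answer: yes

Derivation:
Inversions (pairs i<j in row-major order where tile[i] > tile[j] > 0): 12
12 is even, so the puzzle is solvable.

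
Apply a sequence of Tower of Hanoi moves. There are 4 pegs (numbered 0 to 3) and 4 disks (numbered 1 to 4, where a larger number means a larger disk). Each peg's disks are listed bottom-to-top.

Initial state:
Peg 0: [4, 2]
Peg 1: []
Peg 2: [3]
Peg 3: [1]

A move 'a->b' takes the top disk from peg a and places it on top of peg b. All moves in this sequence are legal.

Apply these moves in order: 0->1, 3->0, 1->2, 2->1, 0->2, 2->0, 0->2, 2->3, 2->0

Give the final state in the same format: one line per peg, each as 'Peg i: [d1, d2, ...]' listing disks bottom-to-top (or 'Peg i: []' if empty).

After move 1 (0->1):
Peg 0: [4]
Peg 1: [2]
Peg 2: [3]
Peg 3: [1]

After move 2 (3->0):
Peg 0: [4, 1]
Peg 1: [2]
Peg 2: [3]
Peg 3: []

After move 3 (1->2):
Peg 0: [4, 1]
Peg 1: []
Peg 2: [3, 2]
Peg 3: []

After move 4 (2->1):
Peg 0: [4, 1]
Peg 1: [2]
Peg 2: [3]
Peg 3: []

After move 5 (0->2):
Peg 0: [4]
Peg 1: [2]
Peg 2: [3, 1]
Peg 3: []

After move 6 (2->0):
Peg 0: [4, 1]
Peg 1: [2]
Peg 2: [3]
Peg 3: []

After move 7 (0->2):
Peg 0: [4]
Peg 1: [2]
Peg 2: [3, 1]
Peg 3: []

After move 8 (2->3):
Peg 0: [4]
Peg 1: [2]
Peg 2: [3]
Peg 3: [1]

After move 9 (2->0):
Peg 0: [4, 3]
Peg 1: [2]
Peg 2: []
Peg 3: [1]

Answer: Peg 0: [4, 3]
Peg 1: [2]
Peg 2: []
Peg 3: [1]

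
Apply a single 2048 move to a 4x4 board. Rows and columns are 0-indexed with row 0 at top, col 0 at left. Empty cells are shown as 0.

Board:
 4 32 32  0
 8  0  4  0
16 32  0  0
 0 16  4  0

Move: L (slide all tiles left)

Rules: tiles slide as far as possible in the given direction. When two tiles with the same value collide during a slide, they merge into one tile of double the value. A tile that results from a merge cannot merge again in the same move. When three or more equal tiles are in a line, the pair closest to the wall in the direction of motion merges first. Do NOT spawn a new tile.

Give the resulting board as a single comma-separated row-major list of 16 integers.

Slide left:
row 0: [4, 32, 32, 0] -> [4, 64, 0, 0]
row 1: [8, 0, 4, 0] -> [8, 4, 0, 0]
row 2: [16, 32, 0, 0] -> [16, 32, 0, 0]
row 3: [0, 16, 4, 0] -> [16, 4, 0, 0]

Answer: 4, 64, 0, 0, 8, 4, 0, 0, 16, 32, 0, 0, 16, 4, 0, 0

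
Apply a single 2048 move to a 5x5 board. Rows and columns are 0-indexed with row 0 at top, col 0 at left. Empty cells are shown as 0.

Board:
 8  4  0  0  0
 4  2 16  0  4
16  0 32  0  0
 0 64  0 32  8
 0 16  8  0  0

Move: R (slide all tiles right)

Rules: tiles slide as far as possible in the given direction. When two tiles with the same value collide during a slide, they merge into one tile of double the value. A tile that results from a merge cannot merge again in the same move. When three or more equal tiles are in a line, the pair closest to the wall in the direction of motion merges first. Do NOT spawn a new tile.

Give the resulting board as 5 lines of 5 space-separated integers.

Answer:  0  0  0  8  4
 0  4  2 16  4
 0  0  0 16 32
 0  0 64 32  8
 0  0  0 16  8

Derivation:
Slide right:
row 0: [8, 4, 0, 0, 0] -> [0, 0, 0, 8, 4]
row 1: [4, 2, 16, 0, 4] -> [0, 4, 2, 16, 4]
row 2: [16, 0, 32, 0, 0] -> [0, 0, 0, 16, 32]
row 3: [0, 64, 0, 32, 8] -> [0, 0, 64, 32, 8]
row 4: [0, 16, 8, 0, 0] -> [0, 0, 0, 16, 8]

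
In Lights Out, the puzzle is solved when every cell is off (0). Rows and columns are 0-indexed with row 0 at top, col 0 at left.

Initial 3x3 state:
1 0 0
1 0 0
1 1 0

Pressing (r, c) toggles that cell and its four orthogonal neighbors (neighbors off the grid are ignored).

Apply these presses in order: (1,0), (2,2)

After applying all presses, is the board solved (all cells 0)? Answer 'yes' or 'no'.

Answer: no

Derivation:
After press 1 at (1,0):
0 0 0
0 1 0
0 1 0

After press 2 at (2,2):
0 0 0
0 1 1
0 0 1

Lights still on: 3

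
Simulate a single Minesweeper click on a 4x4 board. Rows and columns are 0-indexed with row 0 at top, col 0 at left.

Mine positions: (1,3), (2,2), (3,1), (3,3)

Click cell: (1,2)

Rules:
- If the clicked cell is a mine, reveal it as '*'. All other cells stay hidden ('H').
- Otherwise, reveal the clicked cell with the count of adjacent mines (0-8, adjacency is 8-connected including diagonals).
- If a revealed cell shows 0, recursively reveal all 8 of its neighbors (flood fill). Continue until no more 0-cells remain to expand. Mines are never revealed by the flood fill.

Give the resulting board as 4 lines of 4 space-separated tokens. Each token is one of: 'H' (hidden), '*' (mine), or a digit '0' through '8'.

H H H H
H H 2 H
H H H H
H H H H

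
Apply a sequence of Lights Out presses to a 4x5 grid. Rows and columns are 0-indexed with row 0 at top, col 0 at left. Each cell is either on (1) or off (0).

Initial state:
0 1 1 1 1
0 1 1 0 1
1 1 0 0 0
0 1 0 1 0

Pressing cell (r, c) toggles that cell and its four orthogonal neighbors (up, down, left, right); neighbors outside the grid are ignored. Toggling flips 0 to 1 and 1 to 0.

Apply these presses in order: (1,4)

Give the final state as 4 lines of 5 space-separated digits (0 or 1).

Answer: 0 1 1 1 0
0 1 1 1 0
1 1 0 0 1
0 1 0 1 0

Derivation:
After press 1 at (1,4):
0 1 1 1 0
0 1 1 1 0
1 1 0 0 1
0 1 0 1 0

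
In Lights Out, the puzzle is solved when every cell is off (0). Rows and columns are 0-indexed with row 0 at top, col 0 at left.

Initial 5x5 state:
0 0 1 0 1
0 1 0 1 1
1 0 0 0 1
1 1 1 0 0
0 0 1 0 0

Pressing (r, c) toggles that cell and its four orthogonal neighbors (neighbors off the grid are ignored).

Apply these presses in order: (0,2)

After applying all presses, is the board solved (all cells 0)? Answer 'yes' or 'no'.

After press 1 at (0,2):
0 1 0 1 1
0 1 1 1 1
1 0 0 0 1
1 1 1 0 0
0 0 1 0 0

Lights still on: 13

Answer: no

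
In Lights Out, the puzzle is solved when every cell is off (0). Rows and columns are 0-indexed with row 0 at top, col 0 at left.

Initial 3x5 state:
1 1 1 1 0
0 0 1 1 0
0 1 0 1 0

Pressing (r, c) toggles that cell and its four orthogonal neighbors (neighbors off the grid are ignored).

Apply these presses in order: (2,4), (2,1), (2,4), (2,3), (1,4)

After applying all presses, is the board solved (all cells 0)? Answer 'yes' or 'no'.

After press 1 at (2,4):
1 1 1 1 0
0 0 1 1 1
0 1 0 0 1

After press 2 at (2,1):
1 1 1 1 0
0 1 1 1 1
1 0 1 0 1

After press 3 at (2,4):
1 1 1 1 0
0 1 1 1 0
1 0 1 1 0

After press 4 at (2,3):
1 1 1 1 0
0 1 1 0 0
1 0 0 0 1

After press 5 at (1,4):
1 1 1 1 1
0 1 1 1 1
1 0 0 0 0

Lights still on: 10

Answer: no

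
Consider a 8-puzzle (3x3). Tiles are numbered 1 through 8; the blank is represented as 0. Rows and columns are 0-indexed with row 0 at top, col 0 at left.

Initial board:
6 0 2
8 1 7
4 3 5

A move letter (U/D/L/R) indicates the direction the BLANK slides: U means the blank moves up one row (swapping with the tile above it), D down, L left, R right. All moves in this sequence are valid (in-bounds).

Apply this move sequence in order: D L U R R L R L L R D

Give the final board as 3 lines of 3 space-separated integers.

Answer: 1 8 2
6 0 7
4 3 5

Derivation:
After move 1 (D):
6 1 2
8 0 7
4 3 5

After move 2 (L):
6 1 2
0 8 7
4 3 5

After move 3 (U):
0 1 2
6 8 7
4 3 5

After move 4 (R):
1 0 2
6 8 7
4 3 5

After move 5 (R):
1 2 0
6 8 7
4 3 5

After move 6 (L):
1 0 2
6 8 7
4 3 5

After move 7 (R):
1 2 0
6 8 7
4 3 5

After move 8 (L):
1 0 2
6 8 7
4 3 5

After move 9 (L):
0 1 2
6 8 7
4 3 5

After move 10 (R):
1 0 2
6 8 7
4 3 5

After move 11 (D):
1 8 2
6 0 7
4 3 5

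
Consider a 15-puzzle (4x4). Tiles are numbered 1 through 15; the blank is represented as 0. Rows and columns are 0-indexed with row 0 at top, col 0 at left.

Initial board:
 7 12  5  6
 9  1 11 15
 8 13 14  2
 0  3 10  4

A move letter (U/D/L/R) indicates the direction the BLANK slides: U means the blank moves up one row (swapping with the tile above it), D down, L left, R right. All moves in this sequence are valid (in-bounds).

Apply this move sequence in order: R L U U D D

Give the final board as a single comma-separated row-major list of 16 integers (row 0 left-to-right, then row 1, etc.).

Answer: 7, 12, 5, 6, 9, 1, 11, 15, 8, 13, 14, 2, 0, 3, 10, 4

Derivation:
After move 1 (R):
 7 12  5  6
 9  1 11 15
 8 13 14  2
 3  0 10  4

After move 2 (L):
 7 12  5  6
 9  1 11 15
 8 13 14  2
 0  3 10  4

After move 3 (U):
 7 12  5  6
 9  1 11 15
 0 13 14  2
 8  3 10  4

After move 4 (U):
 7 12  5  6
 0  1 11 15
 9 13 14  2
 8  3 10  4

After move 5 (D):
 7 12  5  6
 9  1 11 15
 0 13 14  2
 8  3 10  4

After move 6 (D):
 7 12  5  6
 9  1 11 15
 8 13 14  2
 0  3 10  4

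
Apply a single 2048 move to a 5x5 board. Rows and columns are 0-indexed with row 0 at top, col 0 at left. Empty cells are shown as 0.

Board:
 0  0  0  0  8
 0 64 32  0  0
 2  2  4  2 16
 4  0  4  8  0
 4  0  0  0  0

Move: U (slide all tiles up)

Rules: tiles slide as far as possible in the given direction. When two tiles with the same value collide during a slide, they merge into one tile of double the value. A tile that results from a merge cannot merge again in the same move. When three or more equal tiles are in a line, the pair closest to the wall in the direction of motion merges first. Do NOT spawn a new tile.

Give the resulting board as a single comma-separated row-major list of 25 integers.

Slide up:
col 0: [0, 0, 2, 4, 4] -> [2, 8, 0, 0, 0]
col 1: [0, 64, 2, 0, 0] -> [64, 2, 0, 0, 0]
col 2: [0, 32, 4, 4, 0] -> [32, 8, 0, 0, 0]
col 3: [0, 0, 2, 8, 0] -> [2, 8, 0, 0, 0]
col 4: [8, 0, 16, 0, 0] -> [8, 16, 0, 0, 0]

Answer: 2, 64, 32, 2, 8, 8, 2, 8, 8, 16, 0, 0, 0, 0, 0, 0, 0, 0, 0, 0, 0, 0, 0, 0, 0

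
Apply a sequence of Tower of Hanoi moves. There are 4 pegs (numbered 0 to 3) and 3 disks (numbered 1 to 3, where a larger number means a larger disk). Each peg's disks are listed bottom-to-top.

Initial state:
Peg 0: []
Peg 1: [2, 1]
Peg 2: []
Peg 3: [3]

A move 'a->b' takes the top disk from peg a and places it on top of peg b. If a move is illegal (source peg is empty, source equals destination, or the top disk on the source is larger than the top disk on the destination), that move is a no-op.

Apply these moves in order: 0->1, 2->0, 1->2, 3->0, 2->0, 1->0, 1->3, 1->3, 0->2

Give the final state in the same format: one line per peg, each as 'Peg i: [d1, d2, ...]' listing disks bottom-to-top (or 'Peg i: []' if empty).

After move 1 (0->1):
Peg 0: []
Peg 1: [2, 1]
Peg 2: []
Peg 3: [3]

After move 2 (2->0):
Peg 0: []
Peg 1: [2, 1]
Peg 2: []
Peg 3: [3]

After move 3 (1->2):
Peg 0: []
Peg 1: [2]
Peg 2: [1]
Peg 3: [3]

After move 4 (3->0):
Peg 0: [3]
Peg 1: [2]
Peg 2: [1]
Peg 3: []

After move 5 (2->0):
Peg 0: [3, 1]
Peg 1: [2]
Peg 2: []
Peg 3: []

After move 6 (1->0):
Peg 0: [3, 1]
Peg 1: [2]
Peg 2: []
Peg 3: []

After move 7 (1->3):
Peg 0: [3, 1]
Peg 1: []
Peg 2: []
Peg 3: [2]

After move 8 (1->3):
Peg 0: [3, 1]
Peg 1: []
Peg 2: []
Peg 3: [2]

After move 9 (0->2):
Peg 0: [3]
Peg 1: []
Peg 2: [1]
Peg 3: [2]

Answer: Peg 0: [3]
Peg 1: []
Peg 2: [1]
Peg 3: [2]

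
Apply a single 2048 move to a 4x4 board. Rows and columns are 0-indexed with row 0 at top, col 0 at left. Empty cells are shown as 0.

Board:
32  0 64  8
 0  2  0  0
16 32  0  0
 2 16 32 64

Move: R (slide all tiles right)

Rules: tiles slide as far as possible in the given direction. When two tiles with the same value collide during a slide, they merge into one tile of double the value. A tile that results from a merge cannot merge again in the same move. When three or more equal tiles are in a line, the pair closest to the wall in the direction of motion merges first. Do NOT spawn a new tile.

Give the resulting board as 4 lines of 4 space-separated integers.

Slide right:
row 0: [32, 0, 64, 8] -> [0, 32, 64, 8]
row 1: [0, 2, 0, 0] -> [0, 0, 0, 2]
row 2: [16, 32, 0, 0] -> [0, 0, 16, 32]
row 3: [2, 16, 32, 64] -> [2, 16, 32, 64]

Answer:  0 32 64  8
 0  0  0  2
 0  0 16 32
 2 16 32 64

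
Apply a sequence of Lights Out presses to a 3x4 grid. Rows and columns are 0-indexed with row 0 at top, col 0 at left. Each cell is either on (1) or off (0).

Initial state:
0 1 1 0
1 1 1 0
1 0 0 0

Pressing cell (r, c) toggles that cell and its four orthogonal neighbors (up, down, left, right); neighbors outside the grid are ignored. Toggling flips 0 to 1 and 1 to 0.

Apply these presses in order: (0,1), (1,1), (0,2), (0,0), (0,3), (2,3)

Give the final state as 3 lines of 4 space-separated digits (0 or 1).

Answer: 0 1 0 0
1 1 1 0
1 1 1 1

Derivation:
After press 1 at (0,1):
1 0 0 0
1 0 1 0
1 0 0 0

After press 2 at (1,1):
1 1 0 0
0 1 0 0
1 1 0 0

After press 3 at (0,2):
1 0 1 1
0 1 1 0
1 1 0 0

After press 4 at (0,0):
0 1 1 1
1 1 1 0
1 1 0 0

After press 5 at (0,3):
0 1 0 0
1 1 1 1
1 1 0 0

After press 6 at (2,3):
0 1 0 0
1 1 1 0
1 1 1 1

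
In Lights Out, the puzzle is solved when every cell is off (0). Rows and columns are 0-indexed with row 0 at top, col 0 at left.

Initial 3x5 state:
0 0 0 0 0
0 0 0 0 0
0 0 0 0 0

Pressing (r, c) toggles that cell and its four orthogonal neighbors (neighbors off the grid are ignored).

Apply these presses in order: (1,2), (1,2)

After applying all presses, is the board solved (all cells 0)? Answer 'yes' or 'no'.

Answer: yes

Derivation:
After press 1 at (1,2):
0 0 1 0 0
0 1 1 1 0
0 0 1 0 0

After press 2 at (1,2):
0 0 0 0 0
0 0 0 0 0
0 0 0 0 0

Lights still on: 0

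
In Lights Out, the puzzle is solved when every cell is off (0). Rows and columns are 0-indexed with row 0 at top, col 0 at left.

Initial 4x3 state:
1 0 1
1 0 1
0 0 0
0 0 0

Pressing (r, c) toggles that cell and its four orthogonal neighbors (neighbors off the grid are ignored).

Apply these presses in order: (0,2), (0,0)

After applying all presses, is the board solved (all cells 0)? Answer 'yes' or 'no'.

Answer: yes

Derivation:
After press 1 at (0,2):
1 1 0
1 0 0
0 0 0
0 0 0

After press 2 at (0,0):
0 0 0
0 0 0
0 0 0
0 0 0

Lights still on: 0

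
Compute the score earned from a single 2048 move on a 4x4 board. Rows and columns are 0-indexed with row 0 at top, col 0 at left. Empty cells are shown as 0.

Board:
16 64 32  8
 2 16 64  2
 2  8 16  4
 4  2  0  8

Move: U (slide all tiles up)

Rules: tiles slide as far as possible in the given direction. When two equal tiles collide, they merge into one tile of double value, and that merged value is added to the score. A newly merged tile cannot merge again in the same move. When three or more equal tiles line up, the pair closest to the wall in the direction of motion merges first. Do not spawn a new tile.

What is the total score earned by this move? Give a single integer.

Answer: 4

Derivation:
Slide up:
col 0: [16, 2, 2, 4] -> [16, 4, 4, 0]  score +4 (running 4)
col 1: [64, 16, 8, 2] -> [64, 16, 8, 2]  score +0 (running 4)
col 2: [32, 64, 16, 0] -> [32, 64, 16, 0]  score +0 (running 4)
col 3: [8, 2, 4, 8] -> [8, 2, 4, 8]  score +0 (running 4)
Board after move:
16 64 32  8
 4 16 64  2
 4  8 16  4
 0  2  0  8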